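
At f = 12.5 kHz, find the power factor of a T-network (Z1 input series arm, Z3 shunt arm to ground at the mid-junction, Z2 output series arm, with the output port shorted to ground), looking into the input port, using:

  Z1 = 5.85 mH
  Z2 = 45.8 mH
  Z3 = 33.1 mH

Step 1 — Angular frequency: ω = 2π·f = 2π·1.25e+04 = 7.854e+04 rad/s.
Step 2 — Component impedances:
  Z1: Z = jωL = j·7.854e+04·0.00585 = 0 + j459.5 Ω
  Z2: Z = jωL = j·7.854e+04·0.0458 = 0 + j3597 Ω
  Z3: Z = jωL = j·7.854e+04·0.0331 = 0 + j2600 Ω
Step 3 — With the output port shorted to ground, the output series arm Z2 runs from the junction to ground; the shunt arm Z3 also runs from the junction to ground. They appear in parallel: Z3 || Z2 = 0 + j1509 Ω.
Step 4 — Series with input arm Z1: Z_in = Z1 + (Z3 || Z2) = 0 + j1969 Ω = 1969∠90.0° Ω.
Step 5 — Power factor: PF = cos(φ) = Re(Z)/|Z| = 0/1969 = 0.
Step 6 — Type: Im(Z) = 1969 ⇒ lagging (phase φ = 90.0°).

PF = 0 (lagging, φ = 90.0°)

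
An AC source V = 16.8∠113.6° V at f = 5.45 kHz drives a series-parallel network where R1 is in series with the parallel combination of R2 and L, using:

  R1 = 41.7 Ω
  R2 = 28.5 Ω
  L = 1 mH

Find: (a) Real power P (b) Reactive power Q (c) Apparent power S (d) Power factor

Step 1 — Angular frequency: ω = 2π·f = 2π·5450 = 3.424e+04 rad/s.
Step 2 — Component impedances:
  R1: Z = R = 41.7 Ω
  R2: Z = R = 28.5 Ω
  L: Z = jωL = j·3.424e+04·0.001 = 0 + j34.24 Ω
Step 3 — Parallel branch: R2 || L = 1/(1/R2 + 1/L) = 16.84 + j14.01 Ω.
Step 4 — Series with R1: Z_total = R1 + (R2 || L) = 58.54 + j14.01 Ω = 60.19∠13.5° Ω.
Step 5 — Source phasor: V = 16.8∠113.6° V = -6.726 + j15.39 V.
Step 6 — Current: I = V / Z = -0.04913 + j0.2748 A = 0.2791∠100.1° A.
Step 7 — Complex power: S = V·I* = 4.56 + j1.092 VA.
Step 8 — Real power: P = Re(S) = 4.56 W.
Step 9 — Reactive power: Q = Im(S) = 1.092 VAR.
Step 10 — Apparent power: |S| = 4.689 VA.
Step 11 — Power factor: PF = P/|S| = 0.9725 (lagging).

(a) P = 4.56 W  (b) Q = 1.092 VAR  (c) S = 4.689 VA  (d) PF = 0.9725 (lagging)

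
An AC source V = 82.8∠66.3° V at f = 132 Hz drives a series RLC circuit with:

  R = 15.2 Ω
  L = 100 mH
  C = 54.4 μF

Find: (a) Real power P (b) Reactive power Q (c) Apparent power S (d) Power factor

Step 1 — Angular frequency: ω = 2π·f = 2π·132 = 829.4 rad/s.
Step 2 — Component impedances:
  R: Z = R = 15.2 Ω
  L: Z = jωL = j·829.4·0.1 = 0 + j82.94 Ω
  C: Z = 1/(jωC) = -j/(ω·C) = 0 - j22.16 Ω
Step 3 — Series combination: Z_total = R + L + C = 15.2 + j60.77 Ω = 62.65∠76.0° Ω.
Step 4 — Source phasor: V = 82.8∠66.3° V = 33.28 + j75.82 V.
Step 5 — Current: I = V / Z = 1.303 - j0.2217 A = 1.322∠-9.7° A.
Step 6 — Complex power: S = V·I* = 26.55 + j106.2 VA.
Step 7 — Real power: P = Re(S) = 26.55 W.
Step 8 — Reactive power: Q = Im(S) = 106.2 VAR.
Step 9 — Apparent power: |S| = 109.4 VA.
Step 10 — Power factor: PF = P/|S| = 0.2426 (lagging).

(a) P = 26.55 W  (b) Q = 106.2 VAR  (c) S = 109.4 VA  (d) PF = 0.2426 (lagging)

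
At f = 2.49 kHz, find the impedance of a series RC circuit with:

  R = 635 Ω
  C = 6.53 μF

Step 1 — Angular frequency: ω = 2π·f = 2π·2490 = 1.565e+04 rad/s.
Step 2 — Component impedances:
  R: Z = R = 635 Ω
  C: Z = 1/(jωC) = -j/(ω·C) = 0 - j9.788 Ω
Step 3 — Series combination: Z_total = R + C = 635 - j9.788 Ω = 635.1∠-0.9° Ω.

Z = 635 - j9.788 Ω = 635.1∠-0.9° Ω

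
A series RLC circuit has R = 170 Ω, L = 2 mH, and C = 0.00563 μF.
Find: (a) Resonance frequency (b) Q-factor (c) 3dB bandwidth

Step 1 — Resonance condition Im(Z)=0 gives ω₀ = 1/√(LC).
Step 2 — ω₀ = 1/√(0.002·5.63e-09) = 2.98e+05 rad/s.
Step 3 — f₀ = ω₀/(2π) = 4.743e+04 Hz.
Step 4 — Series Q: Q = ω₀L/R = 2.98e+05·0.002/170 = 3.506.
Step 5 — 3dB bandwidth: Δω = ω₀/Q = 8.5e+04 rad/s; BW = Δω/(2π) = 1.353e+04 Hz.

(a) f₀ = 4.743e+04 Hz  (b) Q = 3.506  (c) BW = 1.353e+04 Hz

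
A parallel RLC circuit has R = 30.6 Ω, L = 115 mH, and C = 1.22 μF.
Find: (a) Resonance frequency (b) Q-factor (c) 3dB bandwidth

Step 1 — Resonance: ω₀ = 1/√(LC) = 1/√(0.115·1.22e-06) = 2670 rad/s.
Step 2 — f₀ = ω₀/(2π) = 424.9 Hz.
Step 3 — Parallel Q: Q = R/(ω₀L) = 30.6/(2670·0.115) = 0.09967.
Step 4 — Bandwidth: Δω = ω₀/Q = 2.679e+04 rad/s; BW = Δω/(2π) = 4263 Hz.

(a) f₀ = 424.9 Hz  (b) Q = 0.09967  (c) BW = 4263 Hz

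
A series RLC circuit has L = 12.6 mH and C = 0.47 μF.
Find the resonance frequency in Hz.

Step 1 — Resonance condition Im(Z)=0 gives ω₀ = 1/√(LC).
Step 2 — ω₀ = 1/√(0.0126·4.7e-07) = 1.299e+04 rad/s.
Step 3 — f₀ = ω₀/(2π) = 2068 Hz.

f₀ = 2068 Hz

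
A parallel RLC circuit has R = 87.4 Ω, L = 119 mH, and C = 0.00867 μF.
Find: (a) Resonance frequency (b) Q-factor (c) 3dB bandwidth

Step 1 — Resonance: ω₀ = 1/√(LC) = 1/√(0.119·8.67e-09) = 3.113e+04 rad/s.
Step 2 — f₀ = ω₀/(2π) = 4955 Hz.
Step 3 — Parallel Q: Q = R/(ω₀L) = 87.4/(3.113e+04·0.119) = 0.02359.
Step 4 — Bandwidth: Δω = ω₀/Q = 1.32e+06 rad/s; BW = Δω/(2π) = 2.1e+05 Hz.

(a) f₀ = 4955 Hz  (b) Q = 0.02359  (c) BW = 2.1e+05 Hz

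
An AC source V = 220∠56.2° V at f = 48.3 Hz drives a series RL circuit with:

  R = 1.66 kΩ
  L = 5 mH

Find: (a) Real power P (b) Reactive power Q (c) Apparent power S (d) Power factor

Step 1 — Angular frequency: ω = 2π·f = 2π·48.3 = 303.5 rad/s.
Step 2 — Component impedances:
  R: Z = R = 1660 Ω
  L: Z = jωL = j·303.5·0.005 = 0 + j1.517 Ω
Step 3 — Series combination: Z_total = R + L = 1660 + j1.517 Ω = 1660∠0.1° Ω.
Step 4 — Source phasor: V = 220∠56.2° V = 122.4 + j182.8 V.
Step 5 — Current: I = V / Z = 0.07383 + j0.1101 A = 0.1325∠56.1° A.
Step 6 — Complex power: S = V·I* = 29.16 + j0.02665 VA.
Step 7 — Real power: P = Re(S) = 29.16 W.
Step 8 — Reactive power: Q = Im(S) = 0.02665 VAR.
Step 9 — Apparent power: |S| = 29.16 VA.
Step 10 — Power factor: PF = P/|S| = 1 (lagging).

(a) P = 29.16 W  (b) Q = 0.02665 VAR  (c) S = 29.16 VA  (d) PF = 1 (lagging)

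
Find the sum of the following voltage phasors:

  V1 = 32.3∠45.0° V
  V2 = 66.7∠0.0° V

Step 1 — Convert each phasor to rectangular form:
  V1 = 32.3·(cos(45.0°) + j·sin(45.0°)) = 22.84 + j22.84 V
  V2 = 66.7·(cos(0.0°) + j·sin(0.0°)) = 66.7 V
Step 2 — Sum components: V_total = 89.54 + j22.84 V.
Step 3 — Convert to polar: |V_total| = 92.41 V, ∠V_total = 14.3°.

V_total = 92.41∠14.3° V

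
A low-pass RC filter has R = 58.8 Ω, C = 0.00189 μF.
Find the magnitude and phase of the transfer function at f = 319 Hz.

Step 1 — Angular frequency: ω = 2π·319 = 2004 rad/s.
Step 2 — Transfer function: H(jω) = 1/(1 + jωRC).
Step 3 — Denominator: 1 + jωRC = 1 + j·2004·58.8·1.89e-09 = 1 + j0.0002227.
Step 4 — H = 1 - j0.0002227.
Step 5 — Magnitude: |H| = 1 (-0.0 dB); phase: φ = -0.0°.

|H| = 1 (-0.0 dB), φ = -0.0°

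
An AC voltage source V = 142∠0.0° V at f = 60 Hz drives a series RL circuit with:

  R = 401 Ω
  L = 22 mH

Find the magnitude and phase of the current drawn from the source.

Step 1 — Angular frequency: ω = 2π·f = 2π·60 = 377 rad/s.
Step 2 — Component impedances:
  R: Z = R = 401 Ω
  L: Z = jωL = j·377·0.022 = 0 + j8.294 Ω
Step 3 — Series combination: Z_total = R + L = 401 + j8.294 Ω = 401.1∠1.2° Ω.
Step 4 — Source phasor: V = 142∠0.0° V = 142 V.
Step 5 — Ohm's law: I = V / Z_total = (142) / (401 + j8.294) = 0.354 - j0.007321 A.
Step 6 — Convert to polar: |I| = 0.354 A, ∠I = -1.2°.

I = 0.354∠-1.2° A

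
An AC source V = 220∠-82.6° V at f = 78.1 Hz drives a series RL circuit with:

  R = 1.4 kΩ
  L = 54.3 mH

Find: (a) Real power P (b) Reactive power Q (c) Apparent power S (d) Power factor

Step 1 — Angular frequency: ω = 2π·f = 2π·78.1 = 490.7 rad/s.
Step 2 — Component impedances:
  R: Z = R = 1400 Ω
  L: Z = jωL = j·490.7·0.0543 = 0 + j26.65 Ω
Step 3 — Series combination: Z_total = R + L = 1400 + j26.65 Ω = 1400∠1.1° Ω.
Step 4 — Source phasor: V = 220∠-82.6° V = 28.34 - j218.2 V.
Step 5 — Current: I = V / Z = 0.01727 - j0.1562 A = 0.1571∠-83.7° A.
Step 6 — Complex power: S = V·I* = 34.56 + j0.6578 VA.
Step 7 — Real power: P = Re(S) = 34.56 W.
Step 8 — Reactive power: Q = Im(S) = 0.6578 VAR.
Step 9 — Apparent power: |S| = 34.57 VA.
Step 10 — Power factor: PF = P/|S| = 0.9998 (lagging).

(a) P = 34.56 W  (b) Q = 0.6578 VAR  (c) S = 34.57 VA  (d) PF = 0.9998 (lagging)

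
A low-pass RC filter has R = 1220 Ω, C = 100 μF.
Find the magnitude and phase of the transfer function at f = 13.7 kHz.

Step 1 — Angular frequency: ω = 2π·1.37e+04 = 8.608e+04 rad/s.
Step 2 — Transfer function: H(jω) = 1/(1 + jωRC).
Step 3 — Denominator: 1 + jωRC = 1 + j·8.608e+04·1220·0.0001 = 1 + j1.05e+04.
Step 4 — H = 9.067e-09 - j9.522e-05.
Step 5 — Magnitude: |H| = 9.522e-05 (-80.4 dB); phase: φ = -90.0°.

|H| = 9.522e-05 (-80.4 dB), φ = -90.0°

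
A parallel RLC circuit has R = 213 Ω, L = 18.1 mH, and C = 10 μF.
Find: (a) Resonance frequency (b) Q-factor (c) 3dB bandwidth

Step 1 — Resonance: ω₀ = 1/√(LC) = 1/√(0.0181·1e-05) = 2351 rad/s.
Step 2 — f₀ = ω₀/(2π) = 374.1 Hz.
Step 3 — Parallel Q: Q = R/(ω₀L) = 213/(2351·0.0181) = 5.007.
Step 4 — Bandwidth: Δω = ω₀/Q = 469.5 rad/s; BW = Δω/(2π) = 74.72 Hz.

(a) f₀ = 374.1 Hz  (b) Q = 5.007  (c) BW = 74.72 Hz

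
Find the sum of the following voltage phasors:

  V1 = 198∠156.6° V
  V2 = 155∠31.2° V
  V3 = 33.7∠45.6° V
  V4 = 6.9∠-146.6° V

Step 1 — Convert each phasor to rectangular form:
  V1 = 198·(cos(156.6°) + j·sin(156.6°)) = -181.7 + j78.64 V
  V2 = 155·(cos(31.2°) + j·sin(31.2°)) = 132.6 + j80.29 V
  V3 = 33.7·(cos(45.6°) + j·sin(45.6°)) = 23.58 + j24.08 V
  V4 = 6.9·(cos(-146.6°) + j·sin(-146.6°)) = -5.76 - j3.798 V
Step 2 — Sum components: V_total = -31.32 + j179.2 V.
Step 3 — Convert to polar: |V_total| = 181.9 V, ∠V_total = 99.9°.

V_total = 181.9∠99.9° V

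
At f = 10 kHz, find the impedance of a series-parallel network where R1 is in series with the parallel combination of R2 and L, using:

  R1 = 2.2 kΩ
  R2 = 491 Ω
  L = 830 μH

Step 1 — Angular frequency: ω = 2π·f = 2π·1e+04 = 6.283e+04 rad/s.
Step 2 — Component impedances:
  R1: Z = R = 2200 Ω
  R2: Z = R = 491 Ω
  L: Z = jωL = j·6.283e+04·0.00083 = 0 + j52.15 Ω
Step 3 — Parallel branch: R2 || L = 1/(1/R2 + 1/L) = 5.477 + j51.57 Ω.
Step 4 — Series with R1: Z_total = R1 + (R2 || L) = 2205 + j51.57 Ω = 2206∠1.3° Ω.

Z = 2205 + j51.57 Ω = 2206∠1.3° Ω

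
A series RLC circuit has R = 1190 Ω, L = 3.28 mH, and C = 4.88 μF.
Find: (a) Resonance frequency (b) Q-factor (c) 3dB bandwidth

Step 1 — Resonance: ω₀ = 1/√(LC) = 1/√(0.00328·4.88e-06) = 7904 rad/s.
Step 2 — f₀ = ω₀/(2π) = 1258 Hz.
Step 3 — Series Q: Q = ω₀L/R = 7904·0.00328/1190 = 0.02179.
Step 4 — Bandwidth: Δω = ω₀/Q = 3.628e+05 rad/s; BW = Δω/(2π) = 5.774e+04 Hz.

(a) f₀ = 1258 Hz  (b) Q = 0.02179  (c) BW = 5.774e+04 Hz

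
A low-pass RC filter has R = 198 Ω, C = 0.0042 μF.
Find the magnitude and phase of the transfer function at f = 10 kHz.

Step 1 — Angular frequency: ω = 2π·1e+04 = 6.283e+04 rad/s.
Step 2 — Transfer function: H(jω) = 1/(1 + jωRC).
Step 3 — Denominator: 1 + jωRC = 1 + j·6.283e+04·198·4.2e-09 = 1 + j0.05225.
Step 4 — H = 0.9973 - j0.05211.
Step 5 — Magnitude: |H| = 0.9986 (-0.0 dB); phase: φ = -3.0°.

|H| = 0.9986 (-0.0 dB), φ = -3.0°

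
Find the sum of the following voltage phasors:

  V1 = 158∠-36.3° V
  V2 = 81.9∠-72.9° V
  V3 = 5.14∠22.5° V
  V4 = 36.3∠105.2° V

Step 1 — Convert each phasor to rectangular form:
  V1 = 158·(cos(-36.3°) + j·sin(-36.3°)) = 127.3 - j93.54 V
  V2 = 81.9·(cos(-72.9°) + j·sin(-72.9°)) = 24.08 - j78.28 V
  V3 = 5.14·(cos(22.5°) + j·sin(22.5°)) = 4.749 + j1.967 V
  V4 = 36.3·(cos(105.2°) + j·sin(105.2°)) = -9.517 + j35.03 V
Step 2 — Sum components: V_total = 146.6 - j134.8 V.
Step 3 — Convert to polar: |V_total| = 199.2 V, ∠V_total = -42.6°.

V_total = 199.2∠-42.6° V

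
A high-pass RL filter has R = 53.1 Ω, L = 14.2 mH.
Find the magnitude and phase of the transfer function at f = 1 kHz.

Step 1 — Angular frequency: ω = 2π·1000 = 6283 rad/s.
Step 2 — Transfer function: H(jω) = jωL/(R + jωL).
Step 3 — Numerator jωL = j·89.22; denominator R + jωL = 53.1 + j89.22.
Step 4 — H = 0.7384 + j0.4395.
Step 5 — Magnitude: |H| = 0.8593 (-1.3 dB); phase: φ = 30.8°.

|H| = 0.8593 (-1.3 dB), φ = 30.8°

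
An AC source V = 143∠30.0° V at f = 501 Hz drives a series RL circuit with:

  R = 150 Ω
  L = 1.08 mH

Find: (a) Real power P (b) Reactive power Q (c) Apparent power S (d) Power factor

Step 1 — Angular frequency: ω = 2π·f = 2π·501 = 3148 rad/s.
Step 2 — Component impedances:
  R: Z = R = 150 Ω
  L: Z = jωL = j·3148·0.00108 = 0 + j3.4 Ω
Step 3 — Series combination: Z_total = R + L = 150 + j3.4 Ω = 150∠1.3° Ω.
Step 4 — Source phasor: V = 143∠30.0° V = 123.8 + j71.5 V.
Step 5 — Current: I = V / Z = 0.836 + j0.4577 A = 0.9531∠28.7° A.
Step 6 — Complex power: S = V·I* = 136.3 + j3.088 VA.
Step 7 — Real power: P = Re(S) = 136.3 W.
Step 8 — Reactive power: Q = Im(S) = 3.088 VAR.
Step 9 — Apparent power: |S| = 136.3 VA.
Step 10 — Power factor: PF = P/|S| = 0.9997 (lagging).

(a) P = 136.3 W  (b) Q = 3.088 VAR  (c) S = 136.3 VA  (d) PF = 0.9997 (lagging)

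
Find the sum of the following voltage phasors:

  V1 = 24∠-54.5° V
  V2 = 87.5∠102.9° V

Step 1 — Convert each phasor to rectangular form:
  V1 = 24·(cos(-54.5°) + j·sin(-54.5°)) = 13.94 - j19.54 V
  V2 = 87.5·(cos(102.9°) + j·sin(102.9°)) = -19.53 + j85.29 V
Step 2 — Sum components: V_total = -5.598 + j65.75 V.
Step 3 — Convert to polar: |V_total| = 65.99 V, ∠V_total = 94.9°.

V_total = 65.99∠94.9° V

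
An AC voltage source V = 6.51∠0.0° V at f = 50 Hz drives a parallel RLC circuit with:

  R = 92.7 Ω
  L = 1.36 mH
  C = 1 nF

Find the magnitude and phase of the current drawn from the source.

Step 1 — Angular frequency: ω = 2π·f = 2π·50 = 314.2 rad/s.
Step 2 — Component impedances:
  R: Z = R = 92.7 Ω
  L: Z = jωL = j·314.2·0.00136 = 0 + j0.4273 Ω
  C: Z = 1/(jωC) = -j/(ω·C) = 0 - j3.183e+06 Ω
Step 3 — Parallel combination: 1/Z_total = 1/R + 1/L + 1/C; Z_total = 0.001969 + j0.4272 Ω = 0.4273∠89.7° Ω.
Step 4 — Source phasor: V = 6.51∠0.0° V = 6.51 V.
Step 5 — Ohm's law: I = V / Z_total = (6.51) / (0.001969 + j0.4272) = 0.07023 - j15.24 A.
Step 6 — Convert to polar: |I| = 15.24 A, ∠I = -89.7°.

I = 15.24∠-89.7° A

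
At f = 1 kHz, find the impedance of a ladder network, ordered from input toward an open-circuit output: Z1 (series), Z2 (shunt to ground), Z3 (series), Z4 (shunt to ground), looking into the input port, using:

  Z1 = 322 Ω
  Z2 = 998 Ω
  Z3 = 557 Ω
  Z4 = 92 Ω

Step 1 — Angular frequency: ω = 2π·f = 2π·1000 = 6283 rad/s.
Step 2 — Component impedances:
  Z1: Z = R = 322 Ω
  Z2: Z = R = 998 Ω
  Z3: Z = R = 557 Ω
  Z4: Z = R = 92 Ω
Step 3 — Ladder network (open output): work backward from the far end, alternating series and parallel combinations. Z_in = 715.3 Ω = 715.3∠0.0° Ω.

Z = 715.3 Ω = 715.3∠0.0° Ω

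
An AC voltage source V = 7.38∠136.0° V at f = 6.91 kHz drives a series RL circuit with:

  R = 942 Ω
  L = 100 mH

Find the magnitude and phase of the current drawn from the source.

Step 1 — Angular frequency: ω = 2π·f = 2π·6910 = 4.342e+04 rad/s.
Step 2 — Component impedances:
  R: Z = R = 942 Ω
  L: Z = jωL = j·4.342e+04·0.1 = 0 + j4342 Ω
Step 3 — Series combination: Z_total = R + L = 942 + j4342 Ω = 4443∠77.8° Ω.
Step 4 — Source phasor: V = 7.38∠136.0° V = -5.309 + j5.127 V.
Step 5 — Ohm's law: I = V / Z_total = (-5.309 + j5.127) / (942 + j4342) = 0.0008743 + j0.001412 A.
Step 6 — Convert to polar: |I| = 0.001661 A, ∠I = 58.2°.

I = 0.001661∠58.2° A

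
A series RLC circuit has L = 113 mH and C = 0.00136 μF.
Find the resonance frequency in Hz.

Step 1 — Resonance condition Im(Z)=0 gives ω₀ = 1/√(LC).
Step 2 — ω₀ = 1/√(0.113·1.36e-09) = 8.067e+04 rad/s.
Step 3 — f₀ = ω₀/(2π) = 1.284e+04 Hz.

f₀ = 1.284e+04 Hz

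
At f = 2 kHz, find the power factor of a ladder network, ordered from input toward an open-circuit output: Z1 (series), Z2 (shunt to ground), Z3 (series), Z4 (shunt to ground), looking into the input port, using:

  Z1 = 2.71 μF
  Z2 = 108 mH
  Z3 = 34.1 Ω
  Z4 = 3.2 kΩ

Step 1 — Angular frequency: ω = 2π·f = 2π·2000 = 1.257e+04 rad/s.
Step 2 — Component impedances:
  Z1: Z = 1/(jωC) = -j/(ω·C) = 0 - j29.36 Ω
  Z2: Z = jωL = j·1.257e+04·0.108 = 0 + j1357 Ω
  Z3: Z = R = 34.1 Ω
  Z4: Z = R = 3200 Ω
Step 3 — Ladder network (open output): work backward from the far end, alternating series and parallel combinations. Z_in = 484.2 + j1125 Ω = 1224∠66.7° Ω.
Step 4 — Power factor: PF = cos(φ) = Re(Z)/|Z| = 484.25/1224.4 = 0.3955.
Step 5 — Type: Im(Z) = 1125 ⇒ lagging (phase φ = 66.7°).

PF = 0.3955 (lagging, φ = 66.7°)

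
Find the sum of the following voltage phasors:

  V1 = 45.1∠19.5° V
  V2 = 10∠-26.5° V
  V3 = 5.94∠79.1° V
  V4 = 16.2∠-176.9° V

Step 1 — Convert each phasor to rectangular form:
  V1 = 45.1·(cos(19.5°) + j·sin(19.5°)) = 42.51 + j15.05 V
  V2 = 10·(cos(-26.5°) + j·sin(-26.5°)) = 8.949 - j4.462 V
  V3 = 5.94·(cos(79.1°) + j·sin(79.1°)) = 1.123 + j5.833 V
  V4 = 16.2·(cos(-176.9°) + j·sin(-176.9°)) = -16.18 - j0.8761 V
Step 2 — Sum components: V_total = 36.41 + j15.55 V.
Step 3 — Convert to polar: |V_total| = 39.59 V, ∠V_total = 23.1°.

V_total = 39.59∠23.1° V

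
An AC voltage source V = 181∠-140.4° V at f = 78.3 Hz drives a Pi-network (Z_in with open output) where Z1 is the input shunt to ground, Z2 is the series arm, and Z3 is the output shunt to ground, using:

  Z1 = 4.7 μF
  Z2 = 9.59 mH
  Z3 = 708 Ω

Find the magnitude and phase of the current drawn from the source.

Step 1 — Angular frequency: ω = 2π·f = 2π·78.3 = 492 rad/s.
Step 2 — Component impedances:
  Z1: Z = 1/(jωC) = -j/(ω·C) = 0 - j432.5 Ω
  Z2: Z = jωL = j·492·0.00959 = 0 + j4.718 Ω
  Z3: Z = R = 708 Ω
Step 3 — With open output, the series arm Z2 and the output shunt Z3 appear in series to ground: Z2 + Z3 = 708 + j4.718 Ω.
Step 4 — Parallel with input shunt Z1: Z_in = Z1 || (Z2 + Z3) = 193.5 - j315.5 Ω = 370.2∠-58.5° Ω.
Step 5 — Source phasor: V = 181∠-140.4° V = -139.5 - j115.4 V.
Step 6 — Ohm's law: I = V / Z_total = (-139.5 - j115.4) / (193.5 - j315.5) = 0.06872 - j0.4841 A.
Step 7 — Convert to polar: |I| = 0.489 A, ∠I = -81.9°.

I = 0.489∠-81.9° A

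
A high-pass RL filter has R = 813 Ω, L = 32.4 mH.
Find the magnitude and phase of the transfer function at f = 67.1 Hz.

Step 1 — Angular frequency: ω = 2π·67.1 = 421.6 rad/s.
Step 2 — Transfer function: H(jω) = jωL/(R + jωL).
Step 3 — Numerator jωL = j·13.66; denominator R + jωL = 813 + j13.66.
Step 4 — H = 0.0002822 + j0.0168.
Step 5 — Magnitude: |H| = 0.0168 (-35.5 dB); phase: φ = 89.0°.

|H| = 0.0168 (-35.5 dB), φ = 89.0°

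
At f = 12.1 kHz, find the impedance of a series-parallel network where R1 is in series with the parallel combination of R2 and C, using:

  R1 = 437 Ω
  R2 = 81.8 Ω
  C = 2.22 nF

Step 1 — Angular frequency: ω = 2π·f = 2π·1.21e+04 = 7.603e+04 rad/s.
Step 2 — Component impedances:
  R1: Z = R = 437 Ω
  R2: Z = R = 81.8 Ω
  C: Z = 1/(jωC) = -j/(ω·C) = 0 - j5925 Ω
Step 3 — Parallel branch: R2 || C = 1/(1/R2 + 1/C) = 81.78 - j1.129 Ω.
Step 4 — Series with R1: Z_total = R1 + (R2 || C) = 518.8 - j1.129 Ω = 518.8∠-0.1° Ω.

Z = 518.8 - j1.129 Ω = 518.8∠-0.1° Ω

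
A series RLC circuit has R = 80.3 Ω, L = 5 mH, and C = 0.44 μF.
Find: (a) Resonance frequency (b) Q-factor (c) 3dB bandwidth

Step 1 — Resonance: ω₀ = 1/√(LC) = 1/√(0.005·4.4e-07) = 2.132e+04 rad/s.
Step 2 — f₀ = ω₀/(2π) = 3393 Hz.
Step 3 — Series Q: Q = ω₀L/R = 2.132e+04·0.005/80.3 = 1.328.
Step 4 — Bandwidth: Δω = ω₀/Q = 1.606e+04 rad/s; BW = Δω/(2π) = 2556 Hz.

(a) f₀ = 3393 Hz  (b) Q = 1.328  (c) BW = 2556 Hz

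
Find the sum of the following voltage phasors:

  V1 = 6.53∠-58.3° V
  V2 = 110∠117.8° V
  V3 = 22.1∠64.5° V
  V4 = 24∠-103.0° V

Step 1 — Convert each phasor to rectangular form:
  V1 = 6.53·(cos(-58.3°) + j·sin(-58.3°)) = 3.431 - j5.556 V
  V2 = 110·(cos(117.8°) + j·sin(117.8°)) = -51.3 + j97.3 V
  V3 = 22.1·(cos(64.5°) + j·sin(64.5°)) = 9.514 + j19.95 V
  V4 = 24·(cos(-103.0°) + j·sin(-103.0°)) = -5.399 - j23.38 V
Step 2 — Sum components: V_total = -43.76 + j88.31 V.
Step 3 — Convert to polar: |V_total| = 98.56 V, ∠V_total = 116.4°.

V_total = 98.56∠116.4° V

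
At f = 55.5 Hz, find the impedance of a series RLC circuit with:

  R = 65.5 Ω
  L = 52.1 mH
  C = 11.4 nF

Step 1 — Angular frequency: ω = 2π·f = 2π·55.5 = 348.7 rad/s.
Step 2 — Component impedances:
  R: Z = R = 65.5 Ω
  L: Z = jωL = j·348.7·0.0521 = 0 + j18.17 Ω
  C: Z = 1/(jωC) = -j/(ω·C) = 0 - j2.515e+05 Ω
Step 3 — Series combination: Z_total = R + L + C = 65.5 - j2.515e+05 Ω = 2.515e+05∠-90.0° Ω.

Z = 65.5 - j2.515e+05 Ω = 2.515e+05∠-90.0° Ω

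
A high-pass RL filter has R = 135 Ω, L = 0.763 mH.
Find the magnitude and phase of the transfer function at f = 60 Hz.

Step 1 — Angular frequency: ω = 2π·60 = 377 rad/s.
Step 2 — Transfer function: H(jω) = jωL/(R + jωL).
Step 3 — Numerator jωL = j·0.2876; denominator R + jωL = 135 + j0.2876.
Step 4 — H = 4.54e-06 + j0.002131.
Step 5 — Magnitude: |H| = 0.002131 (-53.4 dB); phase: φ = 89.9°.

|H| = 0.002131 (-53.4 dB), φ = 89.9°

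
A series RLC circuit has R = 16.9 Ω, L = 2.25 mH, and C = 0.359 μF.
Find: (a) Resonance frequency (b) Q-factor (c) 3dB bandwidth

Step 1 — Resonance: ω₀ = 1/√(LC) = 1/√(0.00225·3.59e-07) = 3.519e+04 rad/s.
Step 2 — f₀ = ω₀/(2π) = 5600 Hz.
Step 3 — Series Q: Q = ω₀L/R = 3.519e+04·0.00225/16.9 = 4.684.
Step 4 — Bandwidth: Δω = ω₀/Q = 7511 rad/s; BW = Δω/(2π) = 1195 Hz.

(a) f₀ = 5600 Hz  (b) Q = 4.684  (c) BW = 1195 Hz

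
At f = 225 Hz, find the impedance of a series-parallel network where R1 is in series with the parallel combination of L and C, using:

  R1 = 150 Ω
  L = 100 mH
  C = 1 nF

Step 1 — Angular frequency: ω = 2π·f = 2π·225 = 1414 rad/s.
Step 2 — Component impedances:
  R1: Z = R = 150 Ω
  L: Z = jωL = j·1414·0.1 = 0 + j141.4 Ω
  C: Z = 1/(jωC) = -j/(ω·C) = 0 - j7.074e+05 Ω
Step 3 — Parallel branch: L || C = 1/(1/L + 1/C) = 0 + j141.4 Ω.
Step 4 — Series with R1: Z_total = R1 + (L || C) = 150 + j141.4 Ω = 206.1∠43.3° Ω.

Z = 150 + j141.4 Ω = 206.1∠43.3° Ω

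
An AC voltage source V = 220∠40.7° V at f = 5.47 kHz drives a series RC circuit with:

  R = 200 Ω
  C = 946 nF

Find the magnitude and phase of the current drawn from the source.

Step 1 — Angular frequency: ω = 2π·f = 2π·5470 = 3.437e+04 rad/s.
Step 2 — Component impedances:
  R: Z = R = 200 Ω
  C: Z = 1/(jωC) = -j/(ω·C) = 0 - j30.76 Ω
Step 3 — Series combination: Z_total = R + C = 200 - j30.76 Ω = 202.4∠-8.7° Ω.
Step 4 — Source phasor: V = 220∠40.7° V = 166.8 + j143.5 V.
Step 5 — Ohm's law: I = V / Z_total = (166.8 + j143.5) / (200 - j30.76) = 0.7069 + j0.826 A.
Step 6 — Convert to polar: |I| = 1.087 A, ∠I = 49.4°.

I = 1.087∠49.4° A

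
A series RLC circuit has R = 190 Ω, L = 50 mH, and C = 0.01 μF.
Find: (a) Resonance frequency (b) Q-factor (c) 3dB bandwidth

Step 1 — Resonance: ω₀ = 1/√(LC) = 1/√(0.05·1e-08) = 4.472e+04 rad/s.
Step 2 — f₀ = ω₀/(2π) = 7118 Hz.
Step 3 — Series Q: Q = ω₀L/R = 4.472e+04·0.05/190 = 11.77.
Step 4 — Bandwidth: Δω = ω₀/Q = 3800 rad/s; BW = Δω/(2π) = 604.8 Hz.

(a) f₀ = 7118 Hz  (b) Q = 11.77  (c) BW = 604.8 Hz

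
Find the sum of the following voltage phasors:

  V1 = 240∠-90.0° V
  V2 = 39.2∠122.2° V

Step 1 — Convert each phasor to rectangular form:
  V1 = 240·(cos(-90.0°) + j·sin(-90.0°)) = 0 - j240 V
  V2 = 39.2·(cos(122.2°) + j·sin(122.2°)) = -20.89 + j33.17 V
Step 2 — Sum components: V_total = -20.89 - j206.8 V.
Step 3 — Convert to polar: |V_total| = 207.9 V, ∠V_total = -95.8°.

V_total = 207.9∠-95.8° V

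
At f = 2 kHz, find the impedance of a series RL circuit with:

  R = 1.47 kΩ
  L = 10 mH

Step 1 — Angular frequency: ω = 2π·f = 2π·2000 = 1.257e+04 rad/s.
Step 2 — Component impedances:
  R: Z = R = 1470 Ω
  L: Z = jωL = j·1.257e+04·0.01 = 0 + j125.7 Ω
Step 3 — Series combination: Z_total = R + L = 1470 + j125.7 Ω = 1475∠4.9° Ω.

Z = 1470 + j125.7 Ω = 1475∠4.9° Ω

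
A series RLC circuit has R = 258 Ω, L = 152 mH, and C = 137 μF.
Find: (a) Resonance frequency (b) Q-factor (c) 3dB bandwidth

Step 1 — Resonance: ω₀ = 1/√(LC) = 1/√(0.152·0.000137) = 219.1 rad/s.
Step 2 — f₀ = ω₀/(2π) = 34.88 Hz.
Step 3 — Series Q: Q = ω₀L/R = 219.1·0.152/258 = 0.1291.
Step 4 — Bandwidth: Δω = ω₀/Q = 1697 rad/s; BW = Δω/(2π) = 270.1 Hz.

(a) f₀ = 34.88 Hz  (b) Q = 0.1291  (c) BW = 270.1 Hz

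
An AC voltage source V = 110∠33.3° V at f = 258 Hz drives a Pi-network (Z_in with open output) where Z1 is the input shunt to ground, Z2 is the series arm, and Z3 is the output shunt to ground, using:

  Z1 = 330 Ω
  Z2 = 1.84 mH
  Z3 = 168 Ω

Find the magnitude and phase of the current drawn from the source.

Step 1 — Angular frequency: ω = 2π·f = 2π·258 = 1621 rad/s.
Step 2 — Component impedances:
  Z1: Z = R = 330 Ω
  Z2: Z = jωL = j·1621·0.00184 = 0 + j2.983 Ω
  Z3: Z = R = 168 Ω
Step 3 — With open output, the series arm Z2 and the output shunt Z3 appear in series to ground: Z2 + Z3 = 168 + j2.983 Ω.
Step 4 — Parallel with input shunt Z1: Z_in = Z1 || (Z2 + Z3) = 111.3 + j1.31 Ω = 111.3∠0.7° Ω.
Step 5 — Source phasor: V = 110∠33.3° V = 91.94 + j60.39 V.
Step 6 — Ohm's law: I = V / Z_total = (91.94 + j60.39) / (111.3 + j1.31) = 0.8321 + j0.5327 A.
Step 7 — Convert to polar: |I| = 0.988 A, ∠I = 32.6°.

I = 0.988∠32.6° A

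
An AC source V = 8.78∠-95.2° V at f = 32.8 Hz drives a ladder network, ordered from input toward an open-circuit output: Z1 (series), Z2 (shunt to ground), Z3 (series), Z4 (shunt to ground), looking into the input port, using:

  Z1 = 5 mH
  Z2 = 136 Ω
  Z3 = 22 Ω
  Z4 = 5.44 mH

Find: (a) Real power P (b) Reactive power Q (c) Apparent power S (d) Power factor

Step 1 — Angular frequency: ω = 2π·f = 2π·32.8 = 206.1 rad/s.
Step 2 — Component impedances:
  Z1: Z = jωL = j·206.1·0.005 = 0 + j1.03 Ω
  Z2: Z = R = 136 Ω
  Z3: Z = R = 22 Ω
  Z4: Z = jωL = j·206.1·0.00544 = 0 + j1.121 Ω
Step 3 — Ladder network (open output): work backward from the far end, alternating series and parallel combinations. Z_in = 18.94 + j1.861 Ω = 19.03∠5.6° Ω.
Step 4 — Source phasor: V = 8.78∠-95.2° V = -0.7958 - j8.744 V.
Step 5 — Current: I = V / Z = -0.08652 - j0.4531 A = 0.4613∠-100.8° A.
Step 6 — Complex power: S = V·I* = 4.031 + j0.396 VA.
Step 7 — Real power: P = Re(S) = 4.031 W.
Step 8 — Reactive power: Q = Im(S) = 0.396 VAR.
Step 9 — Apparent power: |S| = 4.05 VA.
Step 10 — Power factor: PF = P/|S| = 0.9952 (lagging).

(a) P = 4.031 W  (b) Q = 0.396 VAR  (c) S = 4.05 VA  (d) PF = 0.9952 (lagging)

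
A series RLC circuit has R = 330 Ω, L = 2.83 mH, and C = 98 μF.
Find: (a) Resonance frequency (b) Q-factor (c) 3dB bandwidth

Step 1 — Resonance: ω₀ = 1/√(LC) = 1/√(0.00283·9.8e-05) = 1899 rad/s.
Step 2 — f₀ = ω₀/(2π) = 302.2 Hz.
Step 3 — Series Q: Q = ω₀L/R = 1899·0.00283/330 = 0.01628.
Step 4 — Bandwidth: Δω = ω₀/Q = 1.166e+05 rad/s; BW = Δω/(2π) = 1.856e+04 Hz.

(a) f₀ = 302.2 Hz  (b) Q = 0.01628  (c) BW = 1.856e+04 Hz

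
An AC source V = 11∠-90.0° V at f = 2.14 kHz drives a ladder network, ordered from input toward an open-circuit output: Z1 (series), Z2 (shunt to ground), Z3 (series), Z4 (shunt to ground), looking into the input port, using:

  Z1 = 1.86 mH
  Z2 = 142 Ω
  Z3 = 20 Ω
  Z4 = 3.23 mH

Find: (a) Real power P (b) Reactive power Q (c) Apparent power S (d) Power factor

Step 1 — Angular frequency: ω = 2π·f = 2π·2140 = 1.345e+04 rad/s.
Step 2 — Component impedances:
  Z1: Z = jωL = j·1.345e+04·0.00186 = 0 + j25.01 Ω
  Z2: Z = R = 142 Ω
  Z3: Z = R = 20 Ω
  Z4: Z = jωL = j·1.345e+04·0.00323 = 0 + j43.43 Ω
Step 3 — Ladder network (open output): work backward from the far end, alternating series and parallel combinations. Z_in = 25.88 + j56.14 Ω = 61.82∠65.3° Ω.
Step 4 — Source phasor: V = 11∠-90.0° V = 0 - j11 V.
Step 5 — Current: I = V / Z = -0.1616 - j0.07449 A = 0.1779∠-155.3° A.
Step 6 — Complex power: S = V·I* = 0.8194 + j1.778 VA.
Step 7 — Real power: P = Re(S) = 0.8194 W.
Step 8 — Reactive power: Q = Im(S) = 1.778 VAR.
Step 9 — Apparent power: |S| = 1.957 VA.
Step 10 — Power factor: PF = P/|S| = 0.4186 (lagging).

(a) P = 0.8194 W  (b) Q = 1.778 VAR  (c) S = 1.957 VA  (d) PF = 0.4186 (lagging)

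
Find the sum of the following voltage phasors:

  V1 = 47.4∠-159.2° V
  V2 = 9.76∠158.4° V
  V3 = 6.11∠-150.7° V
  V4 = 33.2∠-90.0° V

Step 1 — Convert each phasor to rectangular form:
  V1 = 47.4·(cos(-159.2°) + j·sin(-159.2°)) = -44.31 - j16.83 V
  V2 = 9.76·(cos(158.4°) + j·sin(158.4°)) = -9.075 + j3.593 V
  V3 = 6.11·(cos(-150.7°) + j·sin(-150.7°)) = -5.328 - j2.99 V
  V4 = 33.2·(cos(-90.0°) + j·sin(-90.0°)) = 0 - j33.2 V
Step 2 — Sum components: V_total = -58.71 - j49.43 V.
Step 3 — Convert to polar: |V_total| = 76.75 V, ∠V_total = -139.9°.

V_total = 76.75∠-139.9° V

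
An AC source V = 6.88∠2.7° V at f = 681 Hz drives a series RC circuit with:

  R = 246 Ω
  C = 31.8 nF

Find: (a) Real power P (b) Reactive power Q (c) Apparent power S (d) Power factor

Step 1 — Angular frequency: ω = 2π·f = 2π·681 = 4279 rad/s.
Step 2 — Component impedances:
  R: Z = R = 246 Ω
  C: Z = 1/(jωC) = -j/(ω·C) = 0 - j7349 Ω
Step 3 — Series combination: Z_total = R + C = 246 - j7349 Ω = 7353∠-88.1° Ω.
Step 4 — Source phasor: V = 6.88∠2.7° V = 6.872 + j0.3241 V.
Step 5 — Current: I = V / Z = -1.278e-05 + j0.0009355 A = 0.0009356∠90.8° A.
Step 6 — Complex power: S = V·I* = 0.0002153 - j0.006433 VA.
Step 7 — Real power: P = Re(S) = 0.0002153 W.
Step 8 — Reactive power: Q = Im(S) = -0.006433 VAR.
Step 9 — Apparent power: |S| = 0.006437 VA.
Step 10 — Power factor: PF = P/|S| = 0.03345 (leading).

(a) P = 0.0002153 W  (b) Q = -0.006433 VAR  (c) S = 0.006437 VA  (d) PF = 0.03345 (leading)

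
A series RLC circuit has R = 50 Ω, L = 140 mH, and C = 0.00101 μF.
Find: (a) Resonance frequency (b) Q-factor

Step 1 — Resonance condition Im(Z)=0 gives ω₀ = 1/√(LC).
Step 2 — ω₀ = 1/√(0.14·1.01e-09) = 8.41e+04 rad/s.
Step 3 — f₀ = ω₀/(2π) = 1.338e+04 Hz.
Step 4 — Series Q: Q = ω₀L/R = 8.41e+04·0.14/50 = 235.5.

(a) f₀ = 1.338e+04 Hz  (b) Q = 235.5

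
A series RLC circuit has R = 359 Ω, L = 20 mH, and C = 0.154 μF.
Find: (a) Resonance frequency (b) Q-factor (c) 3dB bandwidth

Step 1 — Resonance condition Im(Z)=0 gives ω₀ = 1/√(LC).
Step 2 — ω₀ = 1/√(0.02·1.54e-07) = 1.802e+04 rad/s.
Step 3 — f₀ = ω₀/(2π) = 2868 Hz.
Step 4 — Series Q: Q = ω₀L/R = 1.802e+04·0.02/359 = 1.004.
Step 5 — 3dB bandwidth: Δω = ω₀/Q = 1.795e+04 rad/s; BW = Δω/(2π) = 2857 Hz.

(a) f₀ = 2868 Hz  (b) Q = 1.004  (c) BW = 2857 Hz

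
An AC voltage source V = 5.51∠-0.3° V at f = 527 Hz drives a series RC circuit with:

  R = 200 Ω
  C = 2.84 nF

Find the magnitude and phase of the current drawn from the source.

Step 1 — Angular frequency: ω = 2π·f = 2π·527 = 3311 rad/s.
Step 2 — Component impedances:
  R: Z = R = 200 Ω
  C: Z = 1/(jωC) = -j/(ω·C) = 0 - j1.063e+05 Ω
Step 3 — Series combination: Z_total = R + C = 200 - j1.063e+05 Ω = 1.063e+05∠-89.9° Ω.
Step 4 — Source phasor: V = 5.51∠-0.3° V = 5.51 - j0.02885 V.
Step 5 — Ohm's law: I = V / Z_total = (5.51 - j0.02885) / (200 - j1.063e+05) = 3.688e-07 + j5.181e-05 A.
Step 6 — Convert to polar: |I| = 5.182e-05 A, ∠I = 89.6°.

I = 5.182e-05∠89.6° A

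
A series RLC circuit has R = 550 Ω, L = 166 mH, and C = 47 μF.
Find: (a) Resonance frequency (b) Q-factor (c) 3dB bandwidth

Step 1 — Resonance: ω₀ = 1/√(LC) = 1/√(0.166·4.7e-05) = 358 rad/s.
Step 2 — f₀ = ω₀/(2π) = 56.98 Hz.
Step 3 — Series Q: Q = ω₀L/R = 358·0.166/550 = 0.1081.
Step 4 — Bandwidth: Δω = ω₀/Q = 3313 rad/s; BW = Δω/(2π) = 527.3 Hz.

(a) f₀ = 56.98 Hz  (b) Q = 0.1081  (c) BW = 527.3 Hz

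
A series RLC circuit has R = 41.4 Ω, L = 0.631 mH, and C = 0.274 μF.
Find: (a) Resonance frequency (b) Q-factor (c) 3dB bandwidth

Step 1 — Resonance condition Im(Z)=0 gives ω₀ = 1/√(LC).
Step 2 — ω₀ = 1/√(0.000631·2.74e-07) = 7.605e+04 rad/s.
Step 3 — f₀ = ω₀/(2π) = 1.21e+04 Hz.
Step 4 — Series Q: Q = ω₀L/R = 7.605e+04·0.000631/41.4 = 1.159.
Step 5 — 3dB bandwidth: Δω = ω₀/Q = 6.561e+04 rad/s; BW = Δω/(2π) = 1.044e+04 Hz.

(a) f₀ = 1.21e+04 Hz  (b) Q = 1.159  (c) BW = 1.044e+04 Hz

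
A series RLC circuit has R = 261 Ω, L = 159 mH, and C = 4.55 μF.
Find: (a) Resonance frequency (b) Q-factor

Step 1 — Resonance condition Im(Z)=0 gives ω₀ = 1/√(LC).
Step 2 — ω₀ = 1/√(0.159·4.55e-06) = 1176 rad/s.
Step 3 — f₀ = ω₀/(2π) = 187.1 Hz.
Step 4 — Series Q: Q = ω₀L/R = 1176·0.159/261 = 0.7162.

(a) f₀ = 187.1 Hz  (b) Q = 0.7162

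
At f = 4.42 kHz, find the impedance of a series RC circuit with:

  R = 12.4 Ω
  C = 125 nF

Step 1 — Angular frequency: ω = 2π·f = 2π·4420 = 2.777e+04 rad/s.
Step 2 — Component impedances:
  R: Z = R = 12.4 Ω
  C: Z = 1/(jωC) = -j/(ω·C) = 0 - j288.1 Ω
Step 3 — Series combination: Z_total = R + C = 12.4 - j288.1 Ω = 288.3∠-87.5° Ω.

Z = 12.4 - j288.1 Ω = 288.3∠-87.5° Ω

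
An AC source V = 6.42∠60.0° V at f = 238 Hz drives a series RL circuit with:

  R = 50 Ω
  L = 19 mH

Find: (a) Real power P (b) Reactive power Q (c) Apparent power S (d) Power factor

Step 1 — Angular frequency: ω = 2π·f = 2π·238 = 1495 rad/s.
Step 2 — Component impedances:
  R: Z = R = 50 Ω
  L: Z = jωL = j·1495·0.019 = 0 + j28.41 Ω
Step 3 — Series combination: Z_total = R + L = 50 + j28.41 Ω = 57.51∠29.6° Ω.
Step 4 — Source phasor: V = 6.42∠60.0° V = 3.21 + j5.56 V.
Step 5 — Current: I = V / Z = 0.09629 + j0.05648 A = 0.1116∠30.4° A.
Step 6 — Complex power: S = V·I* = 0.6231 + j0.3541 VA.
Step 7 — Real power: P = Re(S) = 0.6231 W.
Step 8 — Reactive power: Q = Im(S) = 0.3541 VAR.
Step 9 — Apparent power: |S| = 0.7167 VA.
Step 10 — Power factor: PF = P/|S| = 0.8694 (lagging).

(a) P = 0.6231 W  (b) Q = 0.3541 VAR  (c) S = 0.7167 VA  (d) PF = 0.8694 (lagging)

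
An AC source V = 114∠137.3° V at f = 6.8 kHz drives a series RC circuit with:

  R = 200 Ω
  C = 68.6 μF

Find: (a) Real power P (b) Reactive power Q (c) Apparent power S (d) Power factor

Step 1 — Angular frequency: ω = 2π·f = 2π·6800 = 4.273e+04 rad/s.
Step 2 — Component impedances:
  R: Z = R = 200 Ω
  C: Z = 1/(jωC) = -j/(ω·C) = 0 - j0.3412 Ω
Step 3 — Series combination: Z_total = R + C = 200 - j0.3412 Ω = 200∠-0.1° Ω.
Step 4 — Source phasor: V = 114∠137.3° V = -83.78 + j77.31 V.
Step 5 — Current: I = V / Z = -0.4196 + j0.3858 A = 0.57∠137.4° A.
Step 6 — Complex power: S = V·I* = 64.98 - j0.1108 VA.
Step 7 — Real power: P = Re(S) = 64.98 W.
Step 8 — Reactive power: Q = Im(S) = -0.1108 VAR.
Step 9 — Apparent power: |S| = 64.98 VA.
Step 10 — Power factor: PF = P/|S| = 1 (leading).

(a) P = 64.98 W  (b) Q = -0.1108 VAR  (c) S = 64.98 VA  (d) PF = 1 (leading)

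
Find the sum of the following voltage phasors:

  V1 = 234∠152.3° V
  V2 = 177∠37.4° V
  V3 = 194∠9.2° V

Step 1 — Convert each phasor to rectangular form:
  V1 = 234·(cos(152.3°) + j·sin(152.3°)) = -207.2 + j108.8 V
  V2 = 177·(cos(37.4°) + j·sin(37.4°)) = 140.6 + j107.5 V
  V3 = 194·(cos(9.2°) + j·sin(9.2°)) = 191.5 + j31.02 V
Step 2 — Sum components: V_total = 124.9 + j247.3 V.
Step 3 — Convert to polar: |V_total| = 277.1 V, ∠V_total = 63.2°.

V_total = 277.1∠63.2° V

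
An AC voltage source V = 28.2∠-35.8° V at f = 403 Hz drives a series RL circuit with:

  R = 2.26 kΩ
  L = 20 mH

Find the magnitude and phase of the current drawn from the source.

Step 1 — Angular frequency: ω = 2π·f = 2π·403 = 2532 rad/s.
Step 2 — Component impedances:
  R: Z = R = 2260 Ω
  L: Z = jωL = j·2532·0.02 = 0 + j50.64 Ω
Step 3 — Series combination: Z_total = R + L = 2260 + j50.64 Ω = 2261∠1.3° Ω.
Step 4 — Source phasor: V = 28.2∠-35.8° V = 22.87 - j16.5 V.
Step 5 — Ohm's law: I = V / Z_total = (22.87 - j16.5) / (2260 + j50.64) = 0.009952 - j0.007522 A.
Step 6 — Convert to polar: |I| = 0.01247 A, ∠I = -37.1°.

I = 0.01247∠-37.1° A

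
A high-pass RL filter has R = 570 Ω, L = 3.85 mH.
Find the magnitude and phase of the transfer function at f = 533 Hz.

Step 1 — Angular frequency: ω = 2π·533 = 3349 rad/s.
Step 2 — Transfer function: H(jω) = jωL/(R + jωL).
Step 3 — Numerator jωL = j·12.89; denominator R + jωL = 570 + j12.89.
Step 4 — H = 0.0005114 + j0.02261.
Step 5 — Magnitude: |H| = 0.02261 (-32.9 dB); phase: φ = 88.7°.

|H| = 0.02261 (-32.9 dB), φ = 88.7°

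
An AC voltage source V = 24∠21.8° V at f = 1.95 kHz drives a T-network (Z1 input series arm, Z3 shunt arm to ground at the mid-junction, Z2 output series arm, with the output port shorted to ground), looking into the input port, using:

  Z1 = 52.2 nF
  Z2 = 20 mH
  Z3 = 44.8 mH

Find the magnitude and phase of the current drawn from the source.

Step 1 — Angular frequency: ω = 2π·f = 2π·1950 = 1.225e+04 rad/s.
Step 2 — Component impedances:
  Z1: Z = 1/(jωC) = -j/(ω·C) = 0 - j1564 Ω
  Z2: Z = jωL = j·1.225e+04·0.02 = 0 + j245 Ω
  Z3: Z = jωL = j·1.225e+04·0.0448 = 0 + j548.9 Ω
Step 3 — With the output port shorted to ground, the output series arm Z2 runs from the junction to ground; the shunt arm Z3 also runs from the junction to ground. They appear in parallel: Z3 || Z2 = 0 + j169.4 Ω.
Step 4 — Series with input arm Z1: Z_in = Z1 + (Z3 || Z2) = 0 - j1394 Ω = 1394∠-90.0° Ω.
Step 5 — Source phasor: V = 24∠21.8° V = 22.28 + j8.913 V.
Step 6 — Ohm's law: I = V / Z_total = (22.28 + j8.913) / (0 - j1394) = -0.006393 + j0.01598 A.
Step 7 — Convert to polar: |I| = 0.01721 A, ∠I = 111.8°.

I = 0.01721∠111.8° A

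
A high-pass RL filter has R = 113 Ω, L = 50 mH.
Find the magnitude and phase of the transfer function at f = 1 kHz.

Step 1 — Angular frequency: ω = 2π·1000 = 6283 rad/s.
Step 2 — Transfer function: H(jω) = jωL/(R + jωL).
Step 3 — Numerator jωL = j·314.2; denominator R + jωL = 113 + j314.2.
Step 4 — H = 0.8854 + j0.3185.
Step 5 — Magnitude: |H| = 0.941 (-0.5 dB); phase: φ = 19.8°.

|H| = 0.941 (-0.5 dB), φ = 19.8°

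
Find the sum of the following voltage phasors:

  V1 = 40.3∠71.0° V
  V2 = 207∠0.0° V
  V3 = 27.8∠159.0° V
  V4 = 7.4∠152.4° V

Step 1 — Convert each phasor to rectangular form:
  V1 = 40.3·(cos(71.0°) + j·sin(71.0°)) = 13.12 + j38.1 V
  V2 = 207·(cos(0.0°) + j·sin(0.0°)) = 207 V
  V3 = 27.8·(cos(159.0°) + j·sin(159.0°)) = -25.95 + j9.963 V
  V4 = 7.4·(cos(152.4°) + j·sin(152.4°)) = -6.558 + j3.428 V
Step 2 — Sum components: V_total = 187.6 + j51.5 V.
Step 3 — Convert to polar: |V_total| = 194.5 V, ∠V_total = 15.3°.

V_total = 194.5∠15.3° V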